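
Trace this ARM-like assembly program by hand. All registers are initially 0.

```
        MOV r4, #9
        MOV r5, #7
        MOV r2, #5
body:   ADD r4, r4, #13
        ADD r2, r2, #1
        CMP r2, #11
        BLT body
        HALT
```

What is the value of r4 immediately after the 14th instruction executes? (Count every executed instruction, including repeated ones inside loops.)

48

MOV r4, #9 → r4=9
MOV r5, #7 → r5=7
MOV r2, #5 → r2=5
ADD r4, r4, #13 → r4=9+13=22
ADD r2, r2, #1 → r2=5+1=6
CMP r2, #11  (cmp 6,11)
BLT body: taken
ADD r4, r4, #13 → r4=22+13=35
ADD r2, r2, #1 → r2=6+1=7
CMP r2, #11  (cmp 7,11)
BLT body: taken
ADD r4, r4, #13 → r4=35+13=48
ADD r2, r2, #1 → r2=7+1=8
CMP r2, #11  (cmp 8,11)
After step 14: r4 = 48.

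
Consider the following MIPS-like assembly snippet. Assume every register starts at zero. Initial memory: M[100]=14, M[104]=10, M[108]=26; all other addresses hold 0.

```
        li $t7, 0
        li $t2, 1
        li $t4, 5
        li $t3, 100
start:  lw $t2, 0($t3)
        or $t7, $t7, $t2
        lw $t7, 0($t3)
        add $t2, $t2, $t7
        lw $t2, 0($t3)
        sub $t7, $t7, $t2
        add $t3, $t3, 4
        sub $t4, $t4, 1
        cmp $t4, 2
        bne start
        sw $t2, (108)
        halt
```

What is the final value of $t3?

after li $t7, 0: $t7=0
after li $t2, 1: $t2=1
after li $t4, 5: $t4=5
after li $t3, 100: $t3=100
after lw $t2, 0($t3): $t2=M[100]=14
after or $t7, $t7, $t2: $t7=0|14=14
after lw $t7, 0($t3): $t7=M[100]=14
after add $t2, $t2, $t7: $t2=14+14=28
after lw $t2, 0($t3): $t2=M[100]=14
after sub $t7, $t7, $t2: $t7=14-14=0
after add $t3, $t3, 4: $t3=100+4=104
after sub $t4, $t4, 1: $t4=5-1=4
cmp $t4, 2  (cmp 4,2)
bne start: taken
after lw $t2, 0($t3): $t2=M[104]=10
after or $t7, $t7, $t2: $t7=0|10=10
after lw $t7, 0($t3): $t7=M[104]=10
after add $t2, $t2, $t7: $t2=10+10=20
after lw $t2, 0($t3): $t2=M[104]=10
after sub $t7, $t7, $t2: $t7=10-10=0
after add $t3, $t3, 4: $t3=104+4=108
after sub $t4, $t4, 1: $t4=4-1=3
cmp $t4, 2  (cmp 3,2)
bne start: taken
after lw $t2, 0($t3): $t2=M[108]=26
after or $t7, $t7, $t2: $t7=0|26=26
after lw $t7, 0($t3): $t7=M[108]=26
after add $t2, $t2, $t7: $t2=26+26=52
after lw $t2, 0($t3): $t2=M[108]=26
after sub $t7, $t7, $t2: $t7=26-26=0
after add $t3, $t3, 4: $t3=108+4=112
after sub $t4, $t4, 1: $t4=3-1=2
cmp $t4, 2  (cmp 2,2)
bne start: not taken
sw $t2, (108) → M[108]=26
halt.

112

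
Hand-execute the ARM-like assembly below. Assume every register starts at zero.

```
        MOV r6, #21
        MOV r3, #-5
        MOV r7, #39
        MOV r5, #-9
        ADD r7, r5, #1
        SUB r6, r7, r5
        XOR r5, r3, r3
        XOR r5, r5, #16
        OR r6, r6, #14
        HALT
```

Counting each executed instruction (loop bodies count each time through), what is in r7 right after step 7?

-8

MOV r6, #21 → r6=21
MOV r3, #-5 → r3=-5
MOV r7, #39 → r7=39
MOV r5, #-9 → r5=-9
ADD r7, r5, #1 → r7=(-9)+1=-8
SUB r6, r7, r5 → r6=(-8)-(-9)=1
XOR r5, r3, r3 → r5=(-5)^(-5)=0
After step 7: r7 = -8.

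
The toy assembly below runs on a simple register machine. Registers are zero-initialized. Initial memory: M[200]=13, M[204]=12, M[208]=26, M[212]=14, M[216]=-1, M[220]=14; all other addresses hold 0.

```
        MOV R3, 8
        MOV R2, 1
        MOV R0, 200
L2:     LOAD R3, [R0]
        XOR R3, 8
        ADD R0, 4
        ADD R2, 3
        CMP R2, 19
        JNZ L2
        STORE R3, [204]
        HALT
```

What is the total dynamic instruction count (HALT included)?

MOV R3, 8 → R3=8
MOV R2, 1 → R2=1
MOV R0, 200 → R0=200
LOAD R3, [R0] → R3=M[200]=13
XOR R3, 8 → R3=13^8=5
ADD R0, 4 → R0=200+4=204
ADD R2, 3 → R2=1+3=4
CMP R2, 19  (cmp 4,19)
JNZ L2: taken
LOAD R3, [R0] → R3=M[204]=12
XOR R3, 8 → R3=12^8=4
ADD R0, 4 → R0=204+4=208
ADD R2, 3 → R2=4+3=7
CMP R2, 19  (cmp 7,19)
JNZ L2: taken
LOAD R3, [R0] → R3=M[208]=26
XOR R3, 8 → R3=26^8=18
ADD R0, 4 → R0=208+4=212
ADD R2, 3 → R2=7+3=10
CMP R2, 19  (cmp 10,19)
JNZ L2: taken
LOAD R3, [R0] → R3=M[212]=14
XOR R3, 8 → R3=14^8=6
ADD R0, 4 → R0=212+4=216
ADD R2, 3 → R2=10+3=13
CMP R2, 19  (cmp 13,19)
JNZ L2: taken
LOAD R3, [R0] → R3=M[216]=-1
XOR R3, 8 → R3=(-1)^8=-9
ADD R0, 4 → R0=216+4=220
ADD R2, 3 → R2=13+3=16
CMP R2, 19  (cmp 16,19)
JNZ L2: taken
LOAD R3, [R0] → R3=M[220]=14
XOR R3, 8 → R3=14^8=6
ADD R0, 4 → R0=220+4=224
ADD R2, 3 → R2=16+3=19
CMP R2, 19  (cmp 19,19)
JNZ L2: not taken
STORE R3, [204] → M[204]=6
halt.
Total executed instructions: 41.

41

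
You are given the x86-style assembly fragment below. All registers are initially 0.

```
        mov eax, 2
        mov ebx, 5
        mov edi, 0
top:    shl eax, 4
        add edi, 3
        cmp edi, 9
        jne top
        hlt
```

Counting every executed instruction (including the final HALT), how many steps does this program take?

after mov eax, 2: eax=2
after mov ebx, 5: ebx=5
after mov edi, 0: edi=0
after shl eax, 4: eax=2<<4=32
after add edi, 3: edi=0+3=3
cmp edi, 9  (cmp 3,9)
jne top: taken
after shl eax, 4: eax=32<<4=512
after add edi, 3: edi=3+3=6
cmp edi, 9  (cmp 6,9)
jne top: taken
after shl eax, 4: eax=512<<4=8192
after add edi, 3: edi=6+3=9
cmp edi, 9  (cmp 9,9)
jne top: not taken
halt.
Total executed instructions: 16.

16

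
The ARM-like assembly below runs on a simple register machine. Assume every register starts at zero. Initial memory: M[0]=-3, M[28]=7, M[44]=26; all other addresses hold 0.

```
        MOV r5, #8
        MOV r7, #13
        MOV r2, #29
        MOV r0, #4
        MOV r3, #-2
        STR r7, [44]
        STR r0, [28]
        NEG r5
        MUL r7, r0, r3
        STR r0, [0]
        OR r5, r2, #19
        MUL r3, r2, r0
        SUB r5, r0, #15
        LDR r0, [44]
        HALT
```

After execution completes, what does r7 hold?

-8

MOV r5, #8 → r5=8
MOV r7, #13 → r7=13
MOV r2, #29 → r2=29
MOV r0, #4 → r0=4
MOV r3, #-2 → r3=-2
STR r7, [44] → M[44]=13
STR r0, [28] → M[28]=4
NEG r5 → r5=-(8)=-8
MUL r7, r0, r3 → r7=4*(-2)=-8
STR r0, [0] → M[0]=4
OR r5, r2, #19 → r5=29|19=31
MUL r3, r2, r0 → r3=29*4=116
SUB r5, r0, #15 → r5=4-15=-11
LDR r0, [44] → r0=M[44]=13
halt.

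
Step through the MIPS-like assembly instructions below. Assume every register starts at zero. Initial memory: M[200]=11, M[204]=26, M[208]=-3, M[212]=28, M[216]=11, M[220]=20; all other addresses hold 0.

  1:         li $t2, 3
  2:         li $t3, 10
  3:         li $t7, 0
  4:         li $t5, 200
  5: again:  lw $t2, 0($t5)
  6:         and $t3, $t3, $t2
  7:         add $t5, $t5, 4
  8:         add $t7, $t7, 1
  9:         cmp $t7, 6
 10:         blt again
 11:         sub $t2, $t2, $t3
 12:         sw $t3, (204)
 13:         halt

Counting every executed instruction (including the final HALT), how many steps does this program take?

43

li $t2, 3 → $t2=3
li $t3, 10 → $t3=10
li $t7, 0 → $t7=0
li $t5, 200 → $t5=200
lw $t2, 0($t5) → $t2=M[200]=11
and $t3, $t3, $t2 → $t3=10&11=10
add $t5, $t5, 4 → $t5=200+4=204
add $t7, $t7, 1 → $t7=0+1=1
cmp $t7, 6  (cmp 1,6)
blt again: taken
lw $t2, 0($t5) → $t2=M[204]=26
and $t3, $t3, $t2 → $t3=10&26=10
add $t5, $t5, 4 → $t5=204+4=208
add $t7, $t7, 1 → $t7=1+1=2
cmp $t7, 6  (cmp 2,6)
blt again: taken
lw $t2, 0($t5) → $t2=M[208]=-3
and $t3, $t3, $t2 → $t3=10&(-3)=8
add $t5, $t5, 4 → $t5=208+4=212
add $t7, $t7, 1 → $t7=2+1=3
cmp $t7, 6  (cmp 3,6)
blt again: taken
lw $t2, 0($t5) → $t2=M[212]=28
and $t3, $t3, $t2 → $t3=8&28=8
add $t5, $t5, 4 → $t5=212+4=216
add $t7, $t7, 1 → $t7=3+1=4
cmp $t7, 6  (cmp 4,6)
blt again: taken
lw $t2, 0($t5) → $t2=M[216]=11
and $t3, $t3, $t2 → $t3=8&11=8
add $t5, $t5, 4 → $t5=216+4=220
add $t7, $t7, 1 → $t7=4+1=5
cmp $t7, 6  (cmp 5,6)
blt again: taken
lw $t2, 0($t5) → $t2=M[220]=20
and $t3, $t3, $t2 → $t3=8&20=0
add $t5, $t5, 4 → $t5=220+4=224
add $t7, $t7, 1 → $t7=5+1=6
cmp $t7, 6  (cmp 6,6)
blt again: not taken
sub $t2, $t2, $t3 → $t2=20-0=20
sw $t3, (204) → M[204]=0
halt.
Total executed instructions: 43.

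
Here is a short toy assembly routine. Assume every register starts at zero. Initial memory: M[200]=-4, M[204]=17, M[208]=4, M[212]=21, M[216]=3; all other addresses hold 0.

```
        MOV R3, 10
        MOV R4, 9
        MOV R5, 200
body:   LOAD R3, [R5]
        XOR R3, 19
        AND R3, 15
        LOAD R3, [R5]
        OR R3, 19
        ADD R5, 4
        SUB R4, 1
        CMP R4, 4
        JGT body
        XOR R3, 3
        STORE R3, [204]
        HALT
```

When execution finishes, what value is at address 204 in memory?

after MOV R3, 10: R3=10
after MOV R4, 9: R4=9
after MOV R5, 200: R5=200
after LOAD R3, [R5]: R3=M[200]=-4
after XOR R3, 19: R3=(-4)^19=-17
after AND R3, 15: R3=(-17)&15=15
after LOAD R3, [R5]: R3=M[200]=-4
after OR R3, 19: R3=(-4)|19=-1
after ADD R5, 4: R5=200+4=204
after SUB R4, 1: R4=9-1=8
CMP R4, 4  (cmp 8,4)
JGT body: taken
after LOAD R3, [R5]: R3=M[204]=17
after XOR R3, 19: R3=17^19=2
after AND R3, 15: R3=2&15=2
after LOAD R3, [R5]: R3=M[204]=17
after OR R3, 19: R3=17|19=19
after ADD R5, 4: R5=204+4=208
after SUB R4, 1: R4=8-1=7
CMP R4, 4  (cmp 7,4)
JGT body: taken
after LOAD R3, [R5]: R3=M[208]=4
after XOR R3, 19: R3=4^19=23
after AND R3, 15: R3=23&15=7
after LOAD R3, [R5]: R3=M[208]=4
after OR R3, 19: R3=4|19=23
after ADD R5, 4: R5=208+4=212
after SUB R4, 1: R4=7-1=6
CMP R4, 4  (cmp 6,4)
JGT body: taken
after LOAD R3, [R5]: R3=M[212]=21
after XOR R3, 19: R3=21^19=6
after AND R3, 15: R3=6&15=6
after LOAD R3, [R5]: R3=M[212]=21
after OR R3, 19: R3=21|19=23
after ADD R5, 4: R5=212+4=216
after SUB R4, 1: R4=6-1=5
CMP R4, 4  (cmp 5,4)
JGT body: taken
after LOAD R3, [R5]: R3=M[216]=3
after XOR R3, 19: R3=3^19=16
after AND R3, 15: R3=16&15=0
after LOAD R3, [R5]: R3=M[216]=3
after OR R3, 19: R3=3|19=19
after ADD R5, 4: R5=216+4=220
after SUB R4, 1: R4=5-1=4
CMP R4, 4  (cmp 4,4)
JGT body: not taken
after XOR R3, 3: R3=19^3=16
STORE R3, [204] → M[204]=16
halt.

16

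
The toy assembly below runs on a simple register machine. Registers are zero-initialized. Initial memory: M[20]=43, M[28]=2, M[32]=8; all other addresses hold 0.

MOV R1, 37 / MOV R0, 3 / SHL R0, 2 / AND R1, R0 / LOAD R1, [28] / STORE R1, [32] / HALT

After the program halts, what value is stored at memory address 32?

2

after MOV R1, 37: R1=37
after MOV R0, 3: R0=3
after SHL R0, 2: R0=3<<2=12
after AND R1, R0: R1=37&12=4
after LOAD R1, [28]: R1=M[28]=2
STORE R1, [32] → M[32]=2
halt.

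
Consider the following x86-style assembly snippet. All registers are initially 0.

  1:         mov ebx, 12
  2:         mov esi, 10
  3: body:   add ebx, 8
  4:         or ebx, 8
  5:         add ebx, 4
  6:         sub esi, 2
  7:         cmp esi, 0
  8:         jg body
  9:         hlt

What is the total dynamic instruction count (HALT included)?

mov ebx, 12 → ebx=12
mov esi, 10 → esi=10
add ebx, 8 → ebx=12+8=20
or ebx, 8 → ebx=20|8=28
add ebx, 4 → ebx=28+4=32
sub esi, 2 → esi=10-2=8
cmp esi, 0  (cmp 8,0)
jg body: taken
add ebx, 8 → ebx=32+8=40
or ebx, 8 → ebx=40|8=40
add ebx, 4 → ebx=40+4=44
sub esi, 2 → esi=8-2=6
cmp esi, 0  (cmp 6,0)
jg body: taken
add ebx, 8 → ebx=44+8=52
or ebx, 8 → ebx=52|8=60
add ebx, 4 → ebx=60+4=64
sub esi, 2 → esi=6-2=4
cmp esi, 0  (cmp 4,0)
jg body: taken
add ebx, 8 → ebx=64+8=72
or ebx, 8 → ebx=72|8=72
add ebx, 4 → ebx=72+4=76
sub esi, 2 → esi=4-2=2
cmp esi, 0  (cmp 2,0)
jg body: taken
add ebx, 8 → ebx=76+8=84
or ebx, 8 → ebx=84|8=92
add ebx, 4 → ebx=92+4=96
sub esi, 2 → esi=2-2=0
cmp esi, 0  (cmp 0,0)
jg body: not taken
halt.
Total executed instructions: 33.

33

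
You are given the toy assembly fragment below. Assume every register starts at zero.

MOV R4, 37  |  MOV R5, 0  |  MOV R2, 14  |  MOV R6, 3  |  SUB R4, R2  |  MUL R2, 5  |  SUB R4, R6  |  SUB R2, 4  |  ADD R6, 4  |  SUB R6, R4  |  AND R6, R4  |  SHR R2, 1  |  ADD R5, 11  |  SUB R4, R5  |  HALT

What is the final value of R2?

R4=37
R5=0
R2=14
R6=3
R4=37-14=23
R2=14*5=70
R4=23-3=20
R2=70-4=66
R6=3+4=7
R6=7-20=-13
R6=(-13)&20=16
R2=66>>1=33
R5=0+11=11
R4=20-11=9
halt.

33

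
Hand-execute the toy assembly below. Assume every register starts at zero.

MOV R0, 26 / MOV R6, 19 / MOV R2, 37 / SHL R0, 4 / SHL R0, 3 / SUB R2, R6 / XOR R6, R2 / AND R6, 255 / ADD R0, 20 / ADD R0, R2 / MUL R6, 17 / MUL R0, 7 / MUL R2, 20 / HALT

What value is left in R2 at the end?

360

R0=26
R6=19
R2=37
R0=26<<4=416
R0=416<<3=3328
R2=37-19=18
R6=19^18=1
R6=1&255=1
R0=3328+20=3348
R0=3348+18=3366
R6=1*17=17
R0=3366*7=23562
R2=18*20=360
halt.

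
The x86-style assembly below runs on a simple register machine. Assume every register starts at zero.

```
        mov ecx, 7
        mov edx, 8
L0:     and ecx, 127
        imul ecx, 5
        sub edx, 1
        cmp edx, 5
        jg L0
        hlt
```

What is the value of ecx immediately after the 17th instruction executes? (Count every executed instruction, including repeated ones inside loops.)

235

ecx=7
edx=8
ecx=7&127=7
ecx=7*5=35
edx=8-1=7
cmp edx, 5  (cmp 7,5)
jg L0: taken
ecx=35&127=35
ecx=35*5=175
edx=7-1=6
cmp edx, 5  (cmp 6,5)
jg L0: taken
ecx=175&127=47
ecx=47*5=235
edx=6-1=5
cmp edx, 5  (cmp 5,5)
jg L0: not taken
After step 17: ecx = 235.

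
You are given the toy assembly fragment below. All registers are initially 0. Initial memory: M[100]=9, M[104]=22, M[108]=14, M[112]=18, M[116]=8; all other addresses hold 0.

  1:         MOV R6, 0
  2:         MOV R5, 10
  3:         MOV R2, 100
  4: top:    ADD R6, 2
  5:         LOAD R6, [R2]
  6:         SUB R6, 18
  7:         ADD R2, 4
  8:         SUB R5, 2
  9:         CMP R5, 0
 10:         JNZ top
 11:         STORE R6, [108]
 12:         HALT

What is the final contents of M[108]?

MOV R6, 0 → R6=0
MOV R5, 10 → R5=10
MOV R2, 100 → R2=100
ADD R6, 2 → R6=0+2=2
LOAD R6, [R2] → R6=M[100]=9
SUB R6, 18 → R6=9-18=-9
ADD R2, 4 → R2=100+4=104
SUB R5, 2 → R5=10-2=8
CMP R5, 0  (cmp 8,0)
JNZ top: taken
ADD R6, 2 → R6=(-9)+2=-7
LOAD R6, [R2] → R6=M[104]=22
SUB R6, 18 → R6=22-18=4
ADD R2, 4 → R2=104+4=108
SUB R5, 2 → R5=8-2=6
CMP R5, 0  (cmp 6,0)
JNZ top: taken
ADD R6, 2 → R6=4+2=6
LOAD R6, [R2] → R6=M[108]=14
SUB R6, 18 → R6=14-18=-4
ADD R2, 4 → R2=108+4=112
SUB R5, 2 → R5=6-2=4
CMP R5, 0  (cmp 4,0)
JNZ top: taken
ADD R6, 2 → R6=(-4)+2=-2
LOAD R6, [R2] → R6=M[112]=18
SUB R6, 18 → R6=18-18=0
ADD R2, 4 → R2=112+4=116
SUB R5, 2 → R5=4-2=2
CMP R5, 0  (cmp 2,0)
JNZ top: taken
ADD R6, 2 → R6=0+2=2
LOAD R6, [R2] → R6=M[116]=8
SUB R6, 18 → R6=8-18=-10
ADD R2, 4 → R2=116+4=120
SUB R5, 2 → R5=2-2=0
CMP R5, 0  (cmp 0,0)
JNZ top: not taken
STORE R6, [108] → M[108]=-10
halt.

-10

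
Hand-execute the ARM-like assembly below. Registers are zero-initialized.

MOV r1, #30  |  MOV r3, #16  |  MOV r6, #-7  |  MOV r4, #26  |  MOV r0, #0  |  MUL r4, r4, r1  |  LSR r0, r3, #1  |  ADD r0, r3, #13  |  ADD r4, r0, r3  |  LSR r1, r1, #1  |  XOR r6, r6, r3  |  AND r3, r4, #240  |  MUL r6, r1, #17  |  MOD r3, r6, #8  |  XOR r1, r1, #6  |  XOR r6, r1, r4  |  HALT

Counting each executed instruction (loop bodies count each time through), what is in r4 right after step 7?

MOV r1, #30 → r1=30
MOV r3, #16 → r3=16
MOV r6, #-7 → r6=-7
MOV r4, #26 → r4=26
MOV r0, #0 → r0=0
MUL r4, r4, r1 → r4=26*30=780
LSR r0, r3, #1 → r0=16>>1=8
After step 7: r4 = 780.

780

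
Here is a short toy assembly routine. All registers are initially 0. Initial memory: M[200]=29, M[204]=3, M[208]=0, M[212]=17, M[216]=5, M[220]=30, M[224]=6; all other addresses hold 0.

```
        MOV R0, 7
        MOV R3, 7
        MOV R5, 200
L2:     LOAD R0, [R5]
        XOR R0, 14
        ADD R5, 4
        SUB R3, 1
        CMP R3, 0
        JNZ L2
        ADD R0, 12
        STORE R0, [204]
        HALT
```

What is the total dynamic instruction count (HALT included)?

after MOV R0, 7: R0=7
after MOV R3, 7: R3=7
after MOV R5, 200: R5=200
after LOAD R0, [R5]: R0=M[200]=29
after XOR R0, 14: R0=29^14=19
after ADD R5, 4: R5=200+4=204
after SUB R3, 1: R3=7-1=6
CMP R3, 0  (cmp 6,0)
JNZ L2: taken
after LOAD R0, [R5]: R0=M[204]=3
after XOR R0, 14: R0=3^14=13
after ADD R5, 4: R5=204+4=208
after SUB R3, 1: R3=6-1=5
CMP R3, 0  (cmp 5,0)
JNZ L2: taken
after LOAD R0, [R5]: R0=M[208]=0
after XOR R0, 14: R0=0^14=14
after ADD R5, 4: R5=208+4=212
after SUB R3, 1: R3=5-1=4
CMP R3, 0  (cmp 4,0)
JNZ L2: taken
after LOAD R0, [R5]: R0=M[212]=17
after XOR R0, 14: R0=17^14=31
after ADD R5, 4: R5=212+4=216
after SUB R3, 1: R3=4-1=3
CMP R3, 0  (cmp 3,0)
JNZ L2: taken
after LOAD R0, [R5]: R0=M[216]=5
after XOR R0, 14: R0=5^14=11
after ADD R5, 4: R5=216+4=220
after SUB R3, 1: R3=3-1=2
CMP R3, 0  (cmp 2,0)
JNZ L2: taken
after LOAD R0, [R5]: R0=M[220]=30
after XOR R0, 14: R0=30^14=16
after ADD R5, 4: R5=220+4=224
after SUB R3, 1: R3=2-1=1
CMP R3, 0  (cmp 1,0)
JNZ L2: taken
after LOAD R0, [R5]: R0=M[224]=6
after XOR R0, 14: R0=6^14=8
after ADD R5, 4: R5=224+4=228
after SUB R3, 1: R3=1-1=0
CMP R3, 0  (cmp 0,0)
JNZ L2: not taken
after ADD R0, 12: R0=8+12=20
STORE R0, [204] → M[204]=20
halt.
Total executed instructions: 48.

48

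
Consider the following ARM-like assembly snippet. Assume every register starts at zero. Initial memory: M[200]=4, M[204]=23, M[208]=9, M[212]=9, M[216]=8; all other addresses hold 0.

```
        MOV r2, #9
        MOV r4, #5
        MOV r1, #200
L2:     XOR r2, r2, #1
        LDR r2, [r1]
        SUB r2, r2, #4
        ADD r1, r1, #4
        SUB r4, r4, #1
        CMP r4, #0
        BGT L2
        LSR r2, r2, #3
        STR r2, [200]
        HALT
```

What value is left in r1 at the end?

220

after MOV r2, #9: r2=9
after MOV r4, #5: r4=5
after MOV r1, #200: r1=200
after XOR r2, r2, #1: r2=9^1=8
after LDR r2, [r1]: r2=M[200]=4
after SUB r2, r2, #4: r2=4-4=0
after ADD r1, r1, #4: r1=200+4=204
after SUB r4, r4, #1: r4=5-1=4
CMP r4, #0  (cmp 4,0)
BGT L2: taken
after XOR r2, r2, #1: r2=0^1=1
after LDR r2, [r1]: r2=M[204]=23
after SUB r2, r2, #4: r2=23-4=19
after ADD r1, r1, #4: r1=204+4=208
after SUB r4, r4, #1: r4=4-1=3
CMP r4, #0  (cmp 3,0)
BGT L2: taken
after XOR r2, r2, #1: r2=19^1=18
after LDR r2, [r1]: r2=M[208]=9
after SUB r2, r2, #4: r2=9-4=5
after ADD r1, r1, #4: r1=208+4=212
after SUB r4, r4, #1: r4=3-1=2
CMP r4, #0  (cmp 2,0)
BGT L2: taken
after XOR r2, r2, #1: r2=5^1=4
after LDR r2, [r1]: r2=M[212]=9
after SUB r2, r2, #4: r2=9-4=5
after ADD r1, r1, #4: r1=212+4=216
after SUB r4, r4, #1: r4=2-1=1
CMP r4, #0  (cmp 1,0)
BGT L2: taken
after XOR r2, r2, #1: r2=5^1=4
after LDR r2, [r1]: r2=M[216]=8
after SUB r2, r2, #4: r2=8-4=4
after ADD r1, r1, #4: r1=216+4=220
after SUB r4, r4, #1: r4=1-1=0
CMP r4, #0  (cmp 0,0)
BGT L2: not taken
after LSR r2, r2, #3: r2=4>>3=0
STR r2, [200] → M[200]=0
halt.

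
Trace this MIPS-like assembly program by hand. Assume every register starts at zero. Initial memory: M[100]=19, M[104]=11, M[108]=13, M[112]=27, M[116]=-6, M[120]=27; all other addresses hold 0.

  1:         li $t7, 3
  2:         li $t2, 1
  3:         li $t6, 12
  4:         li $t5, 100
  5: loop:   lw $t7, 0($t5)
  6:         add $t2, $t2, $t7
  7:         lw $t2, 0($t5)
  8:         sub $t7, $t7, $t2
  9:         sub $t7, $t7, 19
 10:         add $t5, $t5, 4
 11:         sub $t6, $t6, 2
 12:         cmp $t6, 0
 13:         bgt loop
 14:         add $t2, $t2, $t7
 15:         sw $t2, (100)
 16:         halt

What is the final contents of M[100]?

li $t7, 3 → $t7=3
li $t2, 1 → $t2=1
li $t6, 12 → $t6=12
li $t5, 100 → $t5=100
lw $t7, 0($t5) → $t7=M[100]=19
add $t2, $t2, $t7 → $t2=1+19=20
lw $t2, 0($t5) → $t2=M[100]=19
sub $t7, $t7, $t2 → $t7=19-19=0
sub $t7, $t7, 19 → $t7=0-19=-19
add $t5, $t5, 4 → $t5=100+4=104
sub $t6, $t6, 2 → $t6=12-2=10
cmp $t6, 0  (cmp 10,0)
bgt loop: taken
lw $t7, 0($t5) → $t7=M[104]=11
add $t2, $t2, $t7 → $t2=19+11=30
lw $t2, 0($t5) → $t2=M[104]=11
sub $t7, $t7, $t2 → $t7=11-11=0
sub $t7, $t7, 19 → $t7=0-19=-19
add $t5, $t5, 4 → $t5=104+4=108
sub $t6, $t6, 2 → $t6=10-2=8
cmp $t6, 0  (cmp 8,0)
bgt loop: taken
lw $t7, 0($t5) → $t7=M[108]=13
add $t2, $t2, $t7 → $t2=11+13=24
lw $t2, 0($t5) → $t2=M[108]=13
sub $t7, $t7, $t2 → $t7=13-13=0
sub $t7, $t7, 19 → $t7=0-19=-19
add $t5, $t5, 4 → $t5=108+4=112
sub $t6, $t6, 2 → $t6=8-2=6
cmp $t6, 0  (cmp 6,0)
bgt loop: taken
lw $t7, 0($t5) → $t7=M[112]=27
add $t2, $t2, $t7 → $t2=13+27=40
lw $t2, 0($t5) → $t2=M[112]=27
sub $t7, $t7, $t2 → $t7=27-27=0
sub $t7, $t7, 19 → $t7=0-19=-19
add $t5, $t5, 4 → $t5=112+4=116
sub $t6, $t6, 2 → $t6=6-2=4
cmp $t6, 0  (cmp 4,0)
bgt loop: taken
lw $t7, 0($t5) → $t7=M[116]=-6
add $t2, $t2, $t7 → $t2=27+(-6)=21
lw $t2, 0($t5) → $t2=M[116]=-6
sub $t7, $t7, $t2 → $t7=(-6)-(-6)=0
sub $t7, $t7, 19 → $t7=0-19=-19
add $t5, $t5, 4 → $t5=116+4=120
sub $t6, $t6, 2 → $t6=4-2=2
cmp $t6, 0  (cmp 2,0)
bgt loop: taken
lw $t7, 0($t5) → $t7=M[120]=27
add $t2, $t2, $t7 → $t2=(-6)+27=21
lw $t2, 0($t5) → $t2=M[120]=27
sub $t7, $t7, $t2 → $t7=27-27=0
sub $t7, $t7, 19 → $t7=0-19=-19
add $t5, $t5, 4 → $t5=120+4=124
sub $t6, $t6, 2 → $t6=2-2=0
cmp $t6, 0  (cmp 0,0)
bgt loop: not taken
add $t2, $t2, $t7 → $t2=27+(-19)=8
sw $t2, (100) → M[100]=8
halt.

8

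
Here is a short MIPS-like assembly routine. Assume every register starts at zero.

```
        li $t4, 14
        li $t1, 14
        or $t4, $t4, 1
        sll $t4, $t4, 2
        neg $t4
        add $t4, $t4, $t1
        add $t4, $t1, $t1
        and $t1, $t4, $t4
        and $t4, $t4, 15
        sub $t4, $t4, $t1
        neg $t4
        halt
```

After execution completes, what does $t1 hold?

$t4=14
$t1=14
$t4=14|1=15
$t4=15<<2=60
$t4=-(60)=-60
$t4=(-60)+14=-46
$t4=14+14=28
$t1=28&28=28
$t4=28&15=12
$t4=12-28=-16
$t4=-(-16)=16
halt.

28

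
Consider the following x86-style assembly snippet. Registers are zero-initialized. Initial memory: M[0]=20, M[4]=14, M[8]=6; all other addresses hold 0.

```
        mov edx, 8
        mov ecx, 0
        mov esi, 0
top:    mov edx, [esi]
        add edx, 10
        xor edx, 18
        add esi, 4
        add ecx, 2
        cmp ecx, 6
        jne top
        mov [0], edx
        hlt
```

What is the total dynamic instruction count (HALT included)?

26

edx=8
ecx=0
esi=0
edx=M[0]=20
edx=20+10=30
edx=30^18=12
esi=0+4=4
ecx=0+2=2
cmp ecx, 6  (cmp 2,6)
jne top: taken
edx=M[4]=14
edx=14+10=24
edx=24^18=10
esi=4+4=8
ecx=2+2=4
cmp ecx, 6  (cmp 4,6)
jne top: taken
edx=M[8]=6
edx=6+10=16
edx=16^18=2
esi=8+4=12
ecx=4+2=6
cmp ecx, 6  (cmp 6,6)
jne top: not taken
mov [0], edx → M[0]=2
halt.
Total executed instructions: 26.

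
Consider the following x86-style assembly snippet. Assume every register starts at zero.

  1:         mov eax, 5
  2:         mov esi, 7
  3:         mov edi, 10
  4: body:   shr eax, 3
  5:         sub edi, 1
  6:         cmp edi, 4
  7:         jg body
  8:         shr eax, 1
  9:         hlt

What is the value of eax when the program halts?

eax=5
esi=7
edi=10
eax=5>>3=0
edi=10-1=9
cmp edi, 4  (cmp 9,4)
jg body: taken
eax=0>>3=0
edi=9-1=8
cmp edi, 4  (cmp 8,4)
jg body: taken
eax=0>>3=0
edi=8-1=7
cmp edi, 4  (cmp 7,4)
jg body: taken
eax=0>>3=0
edi=7-1=6
cmp edi, 4  (cmp 6,4)
jg body: taken
eax=0>>3=0
edi=6-1=5
cmp edi, 4  (cmp 5,4)
jg body: taken
eax=0>>3=0
edi=5-1=4
cmp edi, 4  (cmp 4,4)
jg body: not taken
eax=0>>1=0
halt.

0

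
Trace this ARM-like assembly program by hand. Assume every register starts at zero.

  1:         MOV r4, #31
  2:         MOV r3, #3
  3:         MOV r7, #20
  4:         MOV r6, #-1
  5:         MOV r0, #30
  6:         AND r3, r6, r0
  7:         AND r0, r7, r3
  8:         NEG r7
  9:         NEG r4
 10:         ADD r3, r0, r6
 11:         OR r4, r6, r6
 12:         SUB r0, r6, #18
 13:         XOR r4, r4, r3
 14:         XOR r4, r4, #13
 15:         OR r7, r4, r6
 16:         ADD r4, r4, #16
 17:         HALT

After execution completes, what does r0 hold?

MOV r4, #31 → r4=31
MOV r3, #3 → r3=3
MOV r7, #20 → r7=20
MOV r6, #-1 → r6=-1
MOV r0, #30 → r0=30
AND r3, r6, r0 → r3=(-1)&30=30
AND r0, r7, r3 → r0=20&30=20
NEG r7 → r7=-(20)=-20
NEG r4 → r4=-(31)=-31
ADD r3, r0, r6 → r3=20+(-1)=19
OR r4, r6, r6 → r4=(-1)|(-1)=-1
SUB r0, r6, #18 → r0=(-1)-18=-19
XOR r4, r4, r3 → r4=(-1)^19=-20
XOR r4, r4, #13 → r4=(-20)^13=-31
OR r7, r4, r6 → r7=(-31)|(-1)=-1
ADD r4, r4, #16 → r4=(-31)+16=-15
halt.

-19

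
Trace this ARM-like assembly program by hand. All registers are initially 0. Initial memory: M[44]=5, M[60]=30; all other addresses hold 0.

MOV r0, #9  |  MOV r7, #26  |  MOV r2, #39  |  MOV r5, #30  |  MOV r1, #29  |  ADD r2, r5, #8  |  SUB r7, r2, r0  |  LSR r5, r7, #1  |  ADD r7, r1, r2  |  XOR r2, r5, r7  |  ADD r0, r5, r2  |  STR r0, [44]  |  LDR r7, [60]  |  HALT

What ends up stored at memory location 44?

91

MOV r0, #9 → r0=9
MOV r7, #26 → r7=26
MOV r2, #39 → r2=39
MOV r5, #30 → r5=30
MOV r1, #29 → r1=29
ADD r2, r5, #8 → r2=30+8=38
SUB r7, r2, r0 → r7=38-9=29
LSR r5, r7, #1 → r5=29>>1=14
ADD r7, r1, r2 → r7=29+38=67
XOR r2, r5, r7 → r2=14^67=77
ADD r0, r5, r2 → r0=14+77=91
STR r0, [44] → M[44]=91
LDR r7, [60] → r7=M[60]=30
halt.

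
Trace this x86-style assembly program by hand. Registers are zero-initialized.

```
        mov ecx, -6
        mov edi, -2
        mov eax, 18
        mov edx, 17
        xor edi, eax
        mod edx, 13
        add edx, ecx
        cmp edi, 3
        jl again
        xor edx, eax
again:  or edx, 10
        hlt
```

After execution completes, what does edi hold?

-20

mov ecx, -6 → ecx=-6
mov edi, -2 → edi=-2
mov eax, 18 → eax=18
mov edx, 17 → edx=17
xor edi, eax → edi=(-2)^18=-20
mod edx, 13 → edx=17%13=4
add edx, ecx → edx=4+(-6)=-2
cmp edi, 3  (cmp -20,3)
jl again: taken
or edx, 10 → edx=(-2)|10=-2
halt.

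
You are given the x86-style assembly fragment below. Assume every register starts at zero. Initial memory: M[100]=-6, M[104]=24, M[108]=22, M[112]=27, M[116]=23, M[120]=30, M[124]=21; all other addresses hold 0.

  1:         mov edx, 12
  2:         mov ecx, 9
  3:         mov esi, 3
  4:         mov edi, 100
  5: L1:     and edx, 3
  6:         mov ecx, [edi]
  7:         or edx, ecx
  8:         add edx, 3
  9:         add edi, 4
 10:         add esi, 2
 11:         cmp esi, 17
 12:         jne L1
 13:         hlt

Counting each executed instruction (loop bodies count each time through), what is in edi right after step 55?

edx=12
ecx=9
esi=3
edi=100
edx=12&3=0
ecx=M[100]=-6
edx=0|(-6)=-6
edx=(-6)+3=-3
edi=100+4=104
esi=3+2=5
cmp esi, 17  (cmp 5,17)
jne L1: taken
edx=(-3)&3=1
ecx=M[104]=24
edx=1|24=25
edx=25+3=28
edi=104+4=108
esi=5+2=7
cmp esi, 17  (cmp 7,17)
jne L1: taken
edx=28&3=0
ecx=M[108]=22
edx=0|22=22
edx=22+3=25
edi=108+4=112
esi=7+2=9
cmp esi, 17  (cmp 9,17)
jne L1: taken
edx=25&3=1
ecx=M[112]=27
edx=1|27=27
edx=27+3=30
edi=112+4=116
esi=9+2=11
cmp esi, 17  (cmp 11,17)
jne L1: taken
edx=30&3=2
ecx=M[116]=23
edx=2|23=23
edx=23+3=26
edi=116+4=120
esi=11+2=13
cmp esi, 17  (cmp 13,17)
jne L1: taken
edx=26&3=2
ecx=M[120]=30
edx=2|30=30
edx=30+3=33
edi=120+4=124
esi=13+2=15
cmp esi, 17  (cmp 15,17)
jne L1: taken
edx=33&3=1
ecx=M[124]=21
edx=1|21=21
After step 55: edi = 124.

124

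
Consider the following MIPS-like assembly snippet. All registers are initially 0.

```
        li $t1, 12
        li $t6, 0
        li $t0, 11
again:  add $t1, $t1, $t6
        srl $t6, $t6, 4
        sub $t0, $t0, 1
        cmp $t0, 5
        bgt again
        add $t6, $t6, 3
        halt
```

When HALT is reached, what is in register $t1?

12

li $t1, 12 → $t1=12
li $t6, 0 → $t6=0
li $t0, 11 → $t0=11
add $t1, $t1, $t6 → $t1=12+0=12
srl $t6, $t6, 4 → $t6=0>>4=0
sub $t0, $t0, 1 → $t0=11-1=10
cmp $t0, 5  (cmp 10,5)
bgt again: taken
add $t1, $t1, $t6 → $t1=12+0=12
srl $t6, $t6, 4 → $t6=0>>4=0
sub $t0, $t0, 1 → $t0=10-1=9
cmp $t0, 5  (cmp 9,5)
bgt again: taken
add $t1, $t1, $t6 → $t1=12+0=12
srl $t6, $t6, 4 → $t6=0>>4=0
sub $t0, $t0, 1 → $t0=9-1=8
cmp $t0, 5  (cmp 8,5)
bgt again: taken
add $t1, $t1, $t6 → $t1=12+0=12
srl $t6, $t6, 4 → $t6=0>>4=0
sub $t0, $t0, 1 → $t0=8-1=7
cmp $t0, 5  (cmp 7,5)
bgt again: taken
add $t1, $t1, $t6 → $t1=12+0=12
srl $t6, $t6, 4 → $t6=0>>4=0
sub $t0, $t0, 1 → $t0=7-1=6
cmp $t0, 5  (cmp 6,5)
bgt again: taken
add $t1, $t1, $t6 → $t1=12+0=12
srl $t6, $t6, 4 → $t6=0>>4=0
sub $t0, $t0, 1 → $t0=6-1=5
cmp $t0, 5  (cmp 5,5)
bgt again: not taken
add $t6, $t6, 3 → $t6=0+3=3
halt.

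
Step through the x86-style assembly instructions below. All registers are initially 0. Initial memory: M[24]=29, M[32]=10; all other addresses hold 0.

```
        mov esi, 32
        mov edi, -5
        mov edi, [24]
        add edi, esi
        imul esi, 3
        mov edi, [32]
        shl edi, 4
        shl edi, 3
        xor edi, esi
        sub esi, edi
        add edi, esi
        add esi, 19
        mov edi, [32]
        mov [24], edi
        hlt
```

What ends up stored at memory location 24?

after mov esi, 32: esi=32
after mov edi, -5: edi=-5
after mov edi, [24]: edi=M[24]=29
after add edi, esi: edi=29+32=61
after imul esi, 3: esi=32*3=96
after mov edi, [32]: edi=M[32]=10
after shl edi, 4: edi=10<<4=160
after shl edi, 3: edi=160<<3=1280
after xor edi, esi: edi=1280^96=1376
after sub esi, edi: esi=96-1376=-1280
after add edi, esi: edi=1376+(-1280)=96
after add esi, 19: esi=(-1280)+19=-1261
after mov edi, [32]: edi=M[32]=10
mov [24], edi → M[24]=10
halt.

10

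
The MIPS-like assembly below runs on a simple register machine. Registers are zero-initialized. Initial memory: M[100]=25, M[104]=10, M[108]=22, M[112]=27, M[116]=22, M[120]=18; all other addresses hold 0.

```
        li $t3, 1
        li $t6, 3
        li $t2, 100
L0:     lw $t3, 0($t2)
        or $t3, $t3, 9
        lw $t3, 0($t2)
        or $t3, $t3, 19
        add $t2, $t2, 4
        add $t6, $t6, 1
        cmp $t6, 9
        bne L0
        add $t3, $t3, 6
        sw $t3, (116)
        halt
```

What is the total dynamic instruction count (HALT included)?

after li $t3, 1: $t3=1
after li $t6, 3: $t6=3
after li $t2, 100: $t2=100
after lw $t3, 0($t2): $t3=M[100]=25
after or $t3, $t3, 9: $t3=25|9=25
after lw $t3, 0($t2): $t3=M[100]=25
after or $t3, $t3, 19: $t3=25|19=27
after add $t2, $t2, 4: $t2=100+4=104
after add $t6, $t6, 1: $t6=3+1=4
cmp $t6, 9  (cmp 4,9)
bne L0: taken
after lw $t3, 0($t2): $t3=M[104]=10
after or $t3, $t3, 9: $t3=10|9=11
after lw $t3, 0($t2): $t3=M[104]=10
after or $t3, $t3, 19: $t3=10|19=27
after add $t2, $t2, 4: $t2=104+4=108
after add $t6, $t6, 1: $t6=4+1=5
cmp $t6, 9  (cmp 5,9)
bne L0: taken
after lw $t3, 0($t2): $t3=M[108]=22
after or $t3, $t3, 9: $t3=22|9=31
after lw $t3, 0($t2): $t3=M[108]=22
after or $t3, $t3, 19: $t3=22|19=23
after add $t2, $t2, 4: $t2=108+4=112
after add $t6, $t6, 1: $t6=5+1=6
cmp $t6, 9  (cmp 6,9)
bne L0: taken
after lw $t3, 0($t2): $t3=M[112]=27
after or $t3, $t3, 9: $t3=27|9=27
after lw $t3, 0($t2): $t3=M[112]=27
after or $t3, $t3, 19: $t3=27|19=27
after add $t2, $t2, 4: $t2=112+4=116
after add $t6, $t6, 1: $t6=6+1=7
cmp $t6, 9  (cmp 7,9)
bne L0: taken
after lw $t3, 0($t2): $t3=M[116]=22
after or $t3, $t3, 9: $t3=22|9=31
after lw $t3, 0($t2): $t3=M[116]=22
after or $t3, $t3, 19: $t3=22|19=23
after add $t2, $t2, 4: $t2=116+4=120
after add $t6, $t6, 1: $t6=7+1=8
cmp $t6, 9  (cmp 8,9)
bne L0: taken
after lw $t3, 0($t2): $t3=M[120]=18
after or $t3, $t3, 9: $t3=18|9=27
after lw $t3, 0($t2): $t3=M[120]=18
after or $t3, $t3, 19: $t3=18|19=19
after add $t2, $t2, 4: $t2=120+4=124
after add $t6, $t6, 1: $t6=8+1=9
cmp $t6, 9  (cmp 9,9)
bne L0: not taken
after add $t3, $t3, 6: $t3=19+6=25
sw $t3, (116) → M[116]=25
halt.
Total executed instructions: 54.

54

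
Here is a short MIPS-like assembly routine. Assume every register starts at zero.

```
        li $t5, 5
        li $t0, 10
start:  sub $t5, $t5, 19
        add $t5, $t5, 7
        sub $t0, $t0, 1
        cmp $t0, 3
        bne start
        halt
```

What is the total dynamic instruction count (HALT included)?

38

$t5=5
$t0=10
$t5=5-19=-14
$t5=(-14)+7=-7
$t0=10-1=9
cmp $t0, 3  (cmp 9,3)
bne start: taken
$t5=(-7)-19=-26
$t5=(-26)+7=-19
$t0=9-1=8
cmp $t0, 3  (cmp 8,3)
bne start: taken
$t5=(-19)-19=-38
$t5=(-38)+7=-31
$t0=8-1=7
cmp $t0, 3  (cmp 7,3)
bne start: taken
$t5=(-31)-19=-50
$t5=(-50)+7=-43
$t0=7-1=6
cmp $t0, 3  (cmp 6,3)
bne start: taken
$t5=(-43)-19=-62
$t5=(-62)+7=-55
$t0=6-1=5
cmp $t0, 3  (cmp 5,3)
bne start: taken
$t5=(-55)-19=-74
$t5=(-74)+7=-67
$t0=5-1=4
cmp $t0, 3  (cmp 4,3)
bne start: taken
$t5=(-67)-19=-86
$t5=(-86)+7=-79
$t0=4-1=3
cmp $t0, 3  (cmp 3,3)
bne start: not taken
halt.
Total executed instructions: 38.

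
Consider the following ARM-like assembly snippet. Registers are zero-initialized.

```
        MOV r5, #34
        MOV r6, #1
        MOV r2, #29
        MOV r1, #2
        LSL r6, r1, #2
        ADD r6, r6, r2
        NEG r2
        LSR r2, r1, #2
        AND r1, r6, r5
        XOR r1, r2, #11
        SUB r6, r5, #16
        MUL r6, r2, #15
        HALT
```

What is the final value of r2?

after MOV r5, #34: r5=34
after MOV r6, #1: r6=1
after MOV r2, #29: r2=29
after MOV r1, #2: r1=2
after LSL r6, r1, #2: r6=2<<2=8
after ADD r6, r6, r2: r6=8+29=37
after NEG r2: r2=-(29)=-29
after LSR r2, r1, #2: r2=2>>2=0
after AND r1, r6, r5: r1=37&34=32
after XOR r1, r2, #11: r1=0^11=11
after SUB r6, r5, #16: r6=34-16=18
after MUL r6, r2, #15: r6=0*15=0
halt.

0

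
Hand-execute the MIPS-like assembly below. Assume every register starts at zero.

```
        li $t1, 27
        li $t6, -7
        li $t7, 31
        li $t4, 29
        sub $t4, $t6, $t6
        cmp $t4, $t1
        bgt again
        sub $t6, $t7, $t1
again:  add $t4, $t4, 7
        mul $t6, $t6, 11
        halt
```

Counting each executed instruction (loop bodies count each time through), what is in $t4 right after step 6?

0

li $t1, 27 → $t1=27
li $t6, -7 → $t6=-7
li $t7, 31 → $t7=31
li $t4, 29 → $t4=29
sub $t4, $t6, $t6 → $t4=(-7)-(-7)=0
cmp $t4, $t1  (cmp 0,27)
After step 6: $t4 = 0.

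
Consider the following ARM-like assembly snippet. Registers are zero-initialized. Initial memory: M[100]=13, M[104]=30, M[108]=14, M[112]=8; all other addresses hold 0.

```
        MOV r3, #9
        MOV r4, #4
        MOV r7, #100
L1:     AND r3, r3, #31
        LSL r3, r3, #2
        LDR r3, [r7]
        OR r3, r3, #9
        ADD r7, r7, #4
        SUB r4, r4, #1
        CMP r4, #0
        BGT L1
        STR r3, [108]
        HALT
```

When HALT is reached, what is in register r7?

r3=9
r4=4
r7=100
r3=9&31=9
r3=9<<2=36
r3=M[100]=13
r3=13|9=13
r7=100+4=104
r4=4-1=3
CMP r4, #0  (cmp 3,0)
BGT L1: taken
r3=13&31=13
r3=13<<2=52
r3=M[104]=30
r3=30|9=31
r7=104+4=108
r4=3-1=2
CMP r4, #0  (cmp 2,0)
BGT L1: taken
r3=31&31=31
r3=31<<2=124
r3=M[108]=14
r3=14|9=15
r7=108+4=112
r4=2-1=1
CMP r4, #0  (cmp 1,0)
BGT L1: taken
r3=15&31=15
r3=15<<2=60
r3=M[112]=8
r3=8|9=9
r7=112+4=116
r4=1-1=0
CMP r4, #0  (cmp 0,0)
BGT L1: not taken
STR r3, [108] → M[108]=9
halt.

116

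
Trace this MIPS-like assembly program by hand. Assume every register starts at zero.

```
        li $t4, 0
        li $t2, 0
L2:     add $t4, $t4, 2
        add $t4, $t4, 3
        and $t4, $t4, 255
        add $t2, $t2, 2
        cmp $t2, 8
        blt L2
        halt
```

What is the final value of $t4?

20

$t4=0
$t2=0
$t4=0+2=2
$t4=2+3=5
$t4=5&255=5
$t2=0+2=2
cmp $t2, 8  (cmp 2,8)
blt L2: taken
$t4=5+2=7
$t4=7+3=10
$t4=10&255=10
$t2=2+2=4
cmp $t2, 8  (cmp 4,8)
blt L2: taken
$t4=10+2=12
$t4=12+3=15
$t4=15&255=15
$t2=4+2=6
cmp $t2, 8  (cmp 6,8)
blt L2: taken
$t4=15+2=17
$t4=17+3=20
$t4=20&255=20
$t2=6+2=8
cmp $t2, 8  (cmp 8,8)
blt L2: not taken
halt.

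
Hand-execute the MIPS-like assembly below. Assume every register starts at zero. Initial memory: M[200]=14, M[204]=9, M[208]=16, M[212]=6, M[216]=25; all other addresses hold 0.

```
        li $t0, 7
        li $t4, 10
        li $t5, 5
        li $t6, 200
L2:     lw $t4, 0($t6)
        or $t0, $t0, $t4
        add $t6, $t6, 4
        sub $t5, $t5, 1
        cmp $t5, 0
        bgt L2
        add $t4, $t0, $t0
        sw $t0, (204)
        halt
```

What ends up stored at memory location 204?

31

$t0=7
$t4=10
$t5=5
$t6=200
$t4=M[200]=14
$t0=7|14=15
$t6=200+4=204
$t5=5-1=4
cmp $t5, 0  (cmp 4,0)
bgt L2: taken
$t4=M[204]=9
$t0=15|9=15
$t6=204+4=208
$t5=4-1=3
cmp $t5, 0  (cmp 3,0)
bgt L2: taken
$t4=M[208]=16
$t0=15|16=31
$t6=208+4=212
$t5=3-1=2
cmp $t5, 0  (cmp 2,0)
bgt L2: taken
$t4=M[212]=6
$t0=31|6=31
$t6=212+4=216
$t5=2-1=1
cmp $t5, 0  (cmp 1,0)
bgt L2: taken
$t4=M[216]=25
$t0=31|25=31
$t6=216+4=220
$t5=1-1=0
cmp $t5, 0  (cmp 0,0)
bgt L2: not taken
$t4=31+31=62
sw $t0, (204) → M[204]=31
halt.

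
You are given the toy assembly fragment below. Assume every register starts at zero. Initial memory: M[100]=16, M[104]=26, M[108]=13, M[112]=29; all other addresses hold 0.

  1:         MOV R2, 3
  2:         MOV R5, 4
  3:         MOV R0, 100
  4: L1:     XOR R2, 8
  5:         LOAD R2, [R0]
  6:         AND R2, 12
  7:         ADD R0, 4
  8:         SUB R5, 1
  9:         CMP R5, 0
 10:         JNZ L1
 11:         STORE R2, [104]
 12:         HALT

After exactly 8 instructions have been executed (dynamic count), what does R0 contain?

104

MOV R2, 3 → R2=3
MOV R5, 4 → R5=4
MOV R0, 100 → R0=100
XOR R2, 8 → R2=3^8=11
LOAD R2, [R0] → R2=M[100]=16
AND R2, 12 → R2=16&12=0
ADD R0, 4 → R0=100+4=104
SUB R5, 1 → R5=4-1=3
After step 8: R0 = 104.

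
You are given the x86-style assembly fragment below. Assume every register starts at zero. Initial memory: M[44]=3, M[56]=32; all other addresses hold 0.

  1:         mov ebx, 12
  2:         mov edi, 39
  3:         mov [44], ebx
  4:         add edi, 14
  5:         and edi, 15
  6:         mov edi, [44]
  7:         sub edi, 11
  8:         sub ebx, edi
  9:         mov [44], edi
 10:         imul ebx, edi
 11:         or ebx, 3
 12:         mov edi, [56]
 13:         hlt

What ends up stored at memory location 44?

1

mov ebx, 12 → ebx=12
mov edi, 39 → edi=39
mov [44], ebx → M[44]=12
add edi, 14 → edi=39+14=53
and edi, 15 → edi=53&15=5
mov edi, [44] → edi=M[44]=12
sub edi, 11 → edi=12-11=1
sub ebx, edi → ebx=12-1=11
mov [44], edi → M[44]=1
imul ebx, edi → ebx=11*1=11
or ebx, 3 → ebx=11|3=11
mov edi, [56] → edi=M[56]=32
halt.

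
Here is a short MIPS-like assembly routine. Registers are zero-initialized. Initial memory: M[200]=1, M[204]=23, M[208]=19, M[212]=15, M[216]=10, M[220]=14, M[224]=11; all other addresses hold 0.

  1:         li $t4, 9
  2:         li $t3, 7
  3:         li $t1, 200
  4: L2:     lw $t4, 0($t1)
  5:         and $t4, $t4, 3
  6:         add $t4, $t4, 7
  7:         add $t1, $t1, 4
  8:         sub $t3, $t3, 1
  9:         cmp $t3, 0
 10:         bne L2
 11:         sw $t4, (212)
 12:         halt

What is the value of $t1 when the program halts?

228

after li $t4, 9: $t4=9
after li $t3, 7: $t3=7
after li $t1, 200: $t1=200
after lw $t4, 0($t1): $t4=M[200]=1
after and $t4, $t4, 3: $t4=1&3=1
after add $t4, $t4, 7: $t4=1+7=8
after add $t1, $t1, 4: $t1=200+4=204
after sub $t3, $t3, 1: $t3=7-1=6
cmp $t3, 0  (cmp 6,0)
bne L2: taken
after lw $t4, 0($t1): $t4=M[204]=23
after and $t4, $t4, 3: $t4=23&3=3
after add $t4, $t4, 7: $t4=3+7=10
after add $t1, $t1, 4: $t1=204+4=208
after sub $t3, $t3, 1: $t3=6-1=5
cmp $t3, 0  (cmp 5,0)
bne L2: taken
after lw $t4, 0($t1): $t4=M[208]=19
after and $t4, $t4, 3: $t4=19&3=3
after add $t4, $t4, 7: $t4=3+7=10
after add $t1, $t1, 4: $t1=208+4=212
after sub $t3, $t3, 1: $t3=5-1=4
cmp $t3, 0  (cmp 4,0)
bne L2: taken
after lw $t4, 0($t1): $t4=M[212]=15
after and $t4, $t4, 3: $t4=15&3=3
after add $t4, $t4, 7: $t4=3+7=10
after add $t1, $t1, 4: $t1=212+4=216
after sub $t3, $t3, 1: $t3=4-1=3
cmp $t3, 0  (cmp 3,0)
bne L2: taken
after lw $t4, 0($t1): $t4=M[216]=10
after and $t4, $t4, 3: $t4=10&3=2
after add $t4, $t4, 7: $t4=2+7=9
after add $t1, $t1, 4: $t1=216+4=220
after sub $t3, $t3, 1: $t3=3-1=2
cmp $t3, 0  (cmp 2,0)
bne L2: taken
after lw $t4, 0($t1): $t4=M[220]=14
after and $t4, $t4, 3: $t4=14&3=2
after add $t4, $t4, 7: $t4=2+7=9
after add $t1, $t1, 4: $t1=220+4=224
after sub $t3, $t3, 1: $t3=2-1=1
cmp $t3, 0  (cmp 1,0)
bne L2: taken
after lw $t4, 0($t1): $t4=M[224]=11
after and $t4, $t4, 3: $t4=11&3=3
after add $t4, $t4, 7: $t4=3+7=10
after add $t1, $t1, 4: $t1=224+4=228
after sub $t3, $t3, 1: $t3=1-1=0
cmp $t3, 0  (cmp 0,0)
bne L2: not taken
sw $t4, (212) → M[212]=10
halt.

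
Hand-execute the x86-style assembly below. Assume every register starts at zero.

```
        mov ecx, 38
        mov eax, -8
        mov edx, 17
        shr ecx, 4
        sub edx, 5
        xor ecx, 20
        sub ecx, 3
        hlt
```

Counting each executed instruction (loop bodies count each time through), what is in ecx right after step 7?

mov ecx, 38 → ecx=38
mov eax, -8 → eax=-8
mov edx, 17 → edx=17
shr ecx, 4 → ecx=38>>4=2
sub edx, 5 → edx=17-5=12
xor ecx, 20 → ecx=2^20=22
sub ecx, 3 → ecx=22-3=19
After step 7: ecx = 19.

19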